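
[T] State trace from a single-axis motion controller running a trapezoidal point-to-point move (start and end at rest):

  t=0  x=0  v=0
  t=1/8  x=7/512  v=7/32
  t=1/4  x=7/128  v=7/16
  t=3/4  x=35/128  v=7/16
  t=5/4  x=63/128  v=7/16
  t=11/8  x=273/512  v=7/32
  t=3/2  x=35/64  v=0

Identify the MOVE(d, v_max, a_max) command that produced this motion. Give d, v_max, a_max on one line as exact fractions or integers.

d=35/64 v_max=7/16 a_max=7/4

final state: t=3/2, x=35/64, v=0 → d = 35/64
a_max = (7/32−0)/(1/8−0) = 7/4
max v = 7/16 over t∈[1/4,5/4] → v_max = 7/16
check: 7/16·(1/4+1) = 35/64 ✓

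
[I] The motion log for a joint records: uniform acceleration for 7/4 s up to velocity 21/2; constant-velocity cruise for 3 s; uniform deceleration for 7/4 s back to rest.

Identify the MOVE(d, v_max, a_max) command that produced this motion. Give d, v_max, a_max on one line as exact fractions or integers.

d=399/8 v_max=21/2 a_max=6

a_max = (21/2)/(7/4) = 6
d_a = ½·21/2·7/4 = 147/16; d_c = 21/2·3 = 63/2
d = 2·147/16 + 63/2 = 399/8
t_c = 3 > 0 so v_max = 21/2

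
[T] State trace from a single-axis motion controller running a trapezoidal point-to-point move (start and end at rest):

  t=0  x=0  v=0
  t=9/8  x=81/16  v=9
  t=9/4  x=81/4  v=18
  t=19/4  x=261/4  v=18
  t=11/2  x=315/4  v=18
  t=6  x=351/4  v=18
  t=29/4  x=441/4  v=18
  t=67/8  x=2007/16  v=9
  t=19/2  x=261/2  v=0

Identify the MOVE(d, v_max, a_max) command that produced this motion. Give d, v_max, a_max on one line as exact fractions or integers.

final state: t=19/2, x=261/2, v=0 → d = 261/2
a_max = (9−0)/(9/8−0) = 8
max v = 18 over t∈[9/4,29/4] → v_max = 18
check: 18·(9/4+5) = 261/2 ✓

d=261/2 v_max=18 a_max=8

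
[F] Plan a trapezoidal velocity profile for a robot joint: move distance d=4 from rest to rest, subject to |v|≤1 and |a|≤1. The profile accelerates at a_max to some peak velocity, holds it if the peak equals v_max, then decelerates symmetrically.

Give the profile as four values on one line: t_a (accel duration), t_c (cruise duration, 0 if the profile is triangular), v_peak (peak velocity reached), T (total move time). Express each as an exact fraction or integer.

t_a=1 t_c=3 v_peak=1 T=5

v_max²/a_max = 1²/1 = 1
4 ≥ 1 so v_max reached
t_a = 1/1 = 1; v_peak = 1
d_cruise = 4 − 1 = 3; t_c = 3/1 = 3
T = 2·1 + 3 = 5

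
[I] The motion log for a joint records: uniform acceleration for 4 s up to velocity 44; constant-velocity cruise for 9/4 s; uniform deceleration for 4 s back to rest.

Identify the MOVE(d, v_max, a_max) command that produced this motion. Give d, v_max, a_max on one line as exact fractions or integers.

d=275 v_max=44 a_max=11

a_max = 44/4 = 11
d_a = ½·44·4 = 88; d_c = 44·9/4 = 99
d = 2·88 + 99 = 275
t_c = 9/4 > 0 ⇒ limit active, v_max = 44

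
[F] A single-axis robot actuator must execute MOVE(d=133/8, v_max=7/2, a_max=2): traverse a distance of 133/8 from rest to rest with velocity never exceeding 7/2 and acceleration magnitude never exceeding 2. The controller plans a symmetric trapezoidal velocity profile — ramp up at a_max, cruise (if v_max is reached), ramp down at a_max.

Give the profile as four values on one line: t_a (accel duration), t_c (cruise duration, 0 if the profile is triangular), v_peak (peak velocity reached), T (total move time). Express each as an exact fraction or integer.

t_a=7/4 t_c=3 v_peak=7/2 T=13/2

v_max²/a_max = (7/2)²/2 = 49/8
133/8 ≥ 49/8 ⇒ cruise phase
t_a = (7/2)/2 = 7/4; v_peak = 7/2
d_cruise = 133/8 − 49/8 = 21/2; t_c = (21/2)/(7/2) = 3
T = 2·7/4 + 3 = 13/2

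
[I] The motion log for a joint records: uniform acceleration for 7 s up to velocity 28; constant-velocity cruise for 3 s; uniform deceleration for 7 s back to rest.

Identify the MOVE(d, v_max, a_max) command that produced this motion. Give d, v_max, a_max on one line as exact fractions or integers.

d=280 v_max=28 a_max=4

a_max = 28/7 = 4
d_a = ½·28·7 = 98; d_c = 28·3 = 84
d = 2·98 + 84 = 280
t_c = 3 > 0 so v_max = 28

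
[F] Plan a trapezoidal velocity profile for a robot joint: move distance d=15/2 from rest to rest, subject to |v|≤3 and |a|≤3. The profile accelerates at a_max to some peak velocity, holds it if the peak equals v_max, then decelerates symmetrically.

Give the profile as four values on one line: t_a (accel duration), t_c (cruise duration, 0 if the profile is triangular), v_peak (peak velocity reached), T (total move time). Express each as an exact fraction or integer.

v_max²/a_max = 3²/3 = 3
15/2 ≥ 3 → trapezoidal
t_a = 3/3 = 1; v_peak = 3
d_cruise = 15/2 − 3 = 9/2; t_c = (9/2)/3 = 3/2
T = 2·1 + 3/2 = 7/2

t_a=1 t_c=3/2 v_peak=3 T=7/2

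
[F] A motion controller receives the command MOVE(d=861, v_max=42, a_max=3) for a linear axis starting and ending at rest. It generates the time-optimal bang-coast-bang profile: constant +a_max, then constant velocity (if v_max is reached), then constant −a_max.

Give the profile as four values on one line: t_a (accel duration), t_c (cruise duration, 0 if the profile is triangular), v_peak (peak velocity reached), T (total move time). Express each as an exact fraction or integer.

(v_max)²/a_max = 42²/3 = 588
861 ≥ 588 so v_max reached
t_a = 42/3 = 14; v_peak = 42
d_cruise = 861 − 588 = 273; t_c = 273/42 = 13/2
T = 2·14 + 13/2 = 69/2

t_a=14 t_c=13/2 v_peak=42 T=69/2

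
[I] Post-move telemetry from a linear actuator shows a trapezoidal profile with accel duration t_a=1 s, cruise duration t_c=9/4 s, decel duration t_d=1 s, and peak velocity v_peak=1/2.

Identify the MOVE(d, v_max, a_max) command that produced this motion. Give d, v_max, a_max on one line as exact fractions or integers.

d=13/8 v_max=1/2 a_max=1/2

a_max = (1/2)/1 = 1/2
d_a = ½·1/2·1 = 1/4; d_c = 1/2·9/4 = 9/8
d = 2·1/4 + 9/8 = 13/8
t_c = 9/4 > 0 ⇒ limit active, v_max = 1/2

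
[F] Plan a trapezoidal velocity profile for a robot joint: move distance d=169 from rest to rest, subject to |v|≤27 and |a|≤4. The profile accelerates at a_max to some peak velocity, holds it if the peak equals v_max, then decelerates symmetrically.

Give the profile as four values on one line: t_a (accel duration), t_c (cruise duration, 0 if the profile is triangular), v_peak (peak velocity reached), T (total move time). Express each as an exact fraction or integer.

t_a=13/2 t_c=0 v_peak=26 T=13

(v_max)²/a_max = 27²/4 = 729/4
169 < 729/4 so t_c = 0
v_peak = √(169·4) = √676 = 26
t_a = 26/4 = 13/2; t_c = 0
T = 2·13/2 = 13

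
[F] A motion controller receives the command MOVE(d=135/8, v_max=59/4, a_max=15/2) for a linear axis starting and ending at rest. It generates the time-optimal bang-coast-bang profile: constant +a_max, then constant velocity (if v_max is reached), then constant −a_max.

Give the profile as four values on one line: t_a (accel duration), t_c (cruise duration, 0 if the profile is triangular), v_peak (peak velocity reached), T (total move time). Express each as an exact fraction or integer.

t_a=3/2 t_c=0 v_peak=45/4 T=3

(v_max)²/a_max = (59/4)²/(15/2) = 3481/120
135/8 < 3481/120 so t_c = 0
v_peak = √(135/8·15/2) = √(2025/16) = 45/4
t_a = (45/4)/(15/2) = 3/2; t_c = 0
T = 2·3/2 = 3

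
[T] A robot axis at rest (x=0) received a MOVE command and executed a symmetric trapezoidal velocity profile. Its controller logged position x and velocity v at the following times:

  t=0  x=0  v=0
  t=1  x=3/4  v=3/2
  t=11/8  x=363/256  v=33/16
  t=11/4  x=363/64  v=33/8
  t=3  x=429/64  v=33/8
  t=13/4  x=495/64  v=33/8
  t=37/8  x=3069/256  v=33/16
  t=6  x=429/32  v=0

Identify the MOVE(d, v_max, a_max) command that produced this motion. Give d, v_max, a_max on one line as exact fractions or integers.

d=429/32 v_max=33/8 a_max=3/2

final state: t=6, x=429/32, v=0 → d = 429/32
a_max = (3/2−0)/(1−0) = 3/2
max v = 33/8 over t∈[11/4,13/4] → v_max = 33/8
check: 33/8·(11/4+1/2) = 429/32 ✓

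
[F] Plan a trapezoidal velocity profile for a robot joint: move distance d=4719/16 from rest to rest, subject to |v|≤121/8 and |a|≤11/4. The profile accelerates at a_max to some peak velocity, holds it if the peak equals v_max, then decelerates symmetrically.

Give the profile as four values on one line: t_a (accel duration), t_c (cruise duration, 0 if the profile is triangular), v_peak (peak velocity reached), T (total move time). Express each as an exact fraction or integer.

t_a=11/2 t_c=14 v_peak=121/8 T=25

vₘ²/aₘ = (121/8)²/(11/4) = 1331/16
4719/16 ≥ 1331/16 → trapezoidal
t_a = (121/8)/(11/4) = 11/2; v_peak = 121/8
d_cruise = 4719/16 − 1331/16 = 847/4; t_c = (847/4)/(121/8) = 14
T = 2·11/2 + 14 = 25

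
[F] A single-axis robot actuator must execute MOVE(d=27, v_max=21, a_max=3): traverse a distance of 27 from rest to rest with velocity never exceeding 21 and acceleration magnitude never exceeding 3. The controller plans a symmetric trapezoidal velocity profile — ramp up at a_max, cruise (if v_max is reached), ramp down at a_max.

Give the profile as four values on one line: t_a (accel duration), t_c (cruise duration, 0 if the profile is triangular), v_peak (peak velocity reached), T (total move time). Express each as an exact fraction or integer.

v_max²/a_max = 21²/3 = 147
27 < 147 so t_c = 0
v_peak = √(27·3) = √81 = 9
t_a = 9/3 = 3; t_c = 0
T = 2·3 = 6

t_a=3 t_c=0 v_peak=9 T=6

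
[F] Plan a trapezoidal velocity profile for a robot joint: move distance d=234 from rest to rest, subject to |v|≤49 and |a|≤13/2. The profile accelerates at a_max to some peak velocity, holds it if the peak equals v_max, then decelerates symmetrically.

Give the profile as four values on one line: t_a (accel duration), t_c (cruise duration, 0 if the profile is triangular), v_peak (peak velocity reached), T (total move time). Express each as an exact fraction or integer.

t_a=6 t_c=0 v_peak=39 T=12

(v_max)²/a_max = 49²/(13/2) = 4802/13
234 < 4802/13 ⇒ no cruise
v_peak = √(234·13/2) = √1521 = 39
t_a = 39/(13/2) = 6; t_c = 0
T = 2·6 = 12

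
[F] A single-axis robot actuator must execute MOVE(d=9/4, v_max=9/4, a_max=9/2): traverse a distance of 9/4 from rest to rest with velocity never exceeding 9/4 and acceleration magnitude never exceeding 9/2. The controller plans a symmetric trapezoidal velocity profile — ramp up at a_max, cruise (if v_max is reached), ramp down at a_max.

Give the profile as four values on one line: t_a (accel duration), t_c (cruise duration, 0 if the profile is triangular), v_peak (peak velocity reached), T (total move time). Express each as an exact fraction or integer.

t_a=1/2 t_c=1/2 v_peak=9/4 T=3/2

vₘ²/aₘ = (9/4)²/(9/2) = 9/8
9/4 ≥ 9/8 → trapezoidal
t_a = (9/4)/(9/2) = 1/2; v_peak = 9/4
d_cruise = 9/4 − 9/8 = 9/8; t_c = (9/8)/(9/4) = 1/2
T = 2·1/2 + 1/2 = 3/2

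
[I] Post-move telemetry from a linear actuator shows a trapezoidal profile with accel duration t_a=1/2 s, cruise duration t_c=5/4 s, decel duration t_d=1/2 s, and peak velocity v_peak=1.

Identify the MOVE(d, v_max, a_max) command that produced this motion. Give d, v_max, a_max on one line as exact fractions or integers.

d=7/4 v_max=1 a_max=2

a_max = 1/(1/2) = 2
d_a = ½·1·1/2 = 1/4; d_c = 1·5/4 = 5/4
d = 2·1/4 + 5/4 = 7/4
t_c = 5/4 > 0 → v_max = v_peak = 1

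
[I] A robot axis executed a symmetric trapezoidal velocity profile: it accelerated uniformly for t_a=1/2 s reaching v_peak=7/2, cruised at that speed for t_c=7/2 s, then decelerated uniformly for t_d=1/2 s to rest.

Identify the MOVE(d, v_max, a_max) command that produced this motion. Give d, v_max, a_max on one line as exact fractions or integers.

d=14 v_max=7/2 a_max=7

a_max = (7/2)/(1/2) = 7
d_a = ½·7/2·1/2 = 7/8; d_c = 7/2·7/2 = 49/4
d = 2·7/8 + 49/4 = 14
t_c = 7/2 > 0 → v_max = v_peak = 7/2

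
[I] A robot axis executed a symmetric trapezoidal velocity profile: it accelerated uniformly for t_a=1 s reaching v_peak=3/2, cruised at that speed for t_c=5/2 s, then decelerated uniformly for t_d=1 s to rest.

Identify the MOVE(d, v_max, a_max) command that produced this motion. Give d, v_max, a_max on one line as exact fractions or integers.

d=21/4 v_max=3/2 a_max=3/2

a_max = (3/2)/1 = 3/2
d_a = ½·3/2·1 = 3/4; d_c = 3/2·5/2 = 15/4
d = 2·3/4 + 15/4 = 21/4
t_c = 5/2 > 0 → v_max = v_peak = 3/2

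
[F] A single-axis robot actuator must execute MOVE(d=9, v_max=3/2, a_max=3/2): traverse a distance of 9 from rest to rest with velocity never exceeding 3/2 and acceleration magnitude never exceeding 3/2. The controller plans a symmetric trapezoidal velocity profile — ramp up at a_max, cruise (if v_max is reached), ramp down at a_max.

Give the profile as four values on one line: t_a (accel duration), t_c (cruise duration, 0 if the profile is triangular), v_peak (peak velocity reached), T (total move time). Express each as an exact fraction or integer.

t_a=1 t_c=5 v_peak=3/2 T=7

v_max²/a_max = (3/2)²/(3/2) = 3/2
9 ≥ 3/2 → trapezoidal
t_a = (3/2)/(3/2) = 1; v_peak = 3/2
d_cruise = 9 − 3/2 = 15/2; t_c = (15/2)/(3/2) = 5
T = 2·1 + 5 = 7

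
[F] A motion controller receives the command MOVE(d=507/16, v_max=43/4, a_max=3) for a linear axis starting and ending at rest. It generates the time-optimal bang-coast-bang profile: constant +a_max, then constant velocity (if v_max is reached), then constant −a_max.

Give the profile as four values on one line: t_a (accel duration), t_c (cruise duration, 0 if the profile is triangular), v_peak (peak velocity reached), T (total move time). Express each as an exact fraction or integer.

t_a=13/4 t_c=0 v_peak=39/4 T=13/2

v_max²/a_max = (43/4)²/3 = 1849/48
507/16 < 1849/48 → triangular
v_peak = √(507/16·3) = √(1521/16) = 39/4
t_a = (39/4)/3 = 13/4; t_c = 0
T = 2·13/4 = 13/2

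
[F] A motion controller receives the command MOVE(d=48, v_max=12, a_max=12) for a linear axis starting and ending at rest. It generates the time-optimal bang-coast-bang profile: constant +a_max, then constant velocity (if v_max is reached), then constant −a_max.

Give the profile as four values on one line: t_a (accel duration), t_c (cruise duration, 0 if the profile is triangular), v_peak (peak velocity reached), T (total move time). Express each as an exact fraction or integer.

v_max²/a_max = 12²/12 = 12
48 ≥ 12 → trapezoidal
t_a = 12/12 = 1; v_peak = 12
d_cruise = 48 − 12 = 36; t_c = 36/12 = 3
T = 2·1 + 3 = 5

t_a=1 t_c=3 v_peak=12 T=5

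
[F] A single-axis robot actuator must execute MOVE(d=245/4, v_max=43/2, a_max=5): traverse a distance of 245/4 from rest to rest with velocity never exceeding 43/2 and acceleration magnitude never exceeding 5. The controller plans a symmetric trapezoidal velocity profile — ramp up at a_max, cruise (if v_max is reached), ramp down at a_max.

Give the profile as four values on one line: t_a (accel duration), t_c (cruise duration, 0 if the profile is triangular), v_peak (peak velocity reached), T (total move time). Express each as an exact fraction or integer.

(v_max)²/a_max = (43/2)²/5 = 1849/20
245/4 < 1849/20 ⇒ no cruise
v_peak = √(245/4·5) = √(1225/4) = 35/2
t_a = (35/2)/5 = 7/2; t_c = 0
T = 2·7/2 = 7

t_a=7/2 t_c=0 v_peak=35/2 T=7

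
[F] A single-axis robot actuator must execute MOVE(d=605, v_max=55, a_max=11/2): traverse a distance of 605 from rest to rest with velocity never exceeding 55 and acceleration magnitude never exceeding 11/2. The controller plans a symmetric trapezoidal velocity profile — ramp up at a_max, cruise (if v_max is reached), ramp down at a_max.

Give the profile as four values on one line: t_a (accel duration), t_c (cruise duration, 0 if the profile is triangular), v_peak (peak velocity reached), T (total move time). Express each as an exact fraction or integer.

t_a=10 t_c=1 v_peak=55 T=21

vₘ²/aₘ = 55²/(11/2) = 550
605 ≥ 550 so v_max reached
t_a = 55/(11/2) = 10; v_peak = 55
d_cruise = 605 − 550 = 55; t_c = 55/55 = 1
T = 2·10 + 1 = 21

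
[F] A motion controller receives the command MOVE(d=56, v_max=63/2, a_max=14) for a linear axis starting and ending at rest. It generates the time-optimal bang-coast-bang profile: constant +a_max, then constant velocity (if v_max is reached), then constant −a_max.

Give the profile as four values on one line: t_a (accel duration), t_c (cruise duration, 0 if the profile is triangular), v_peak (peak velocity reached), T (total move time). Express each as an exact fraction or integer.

t_a=2 t_c=0 v_peak=28 T=4

(v_max)²/a_max = (63/2)²/14 = 567/8
56 < 567/8 ⇒ no cruise
v_peak = √(56·14) = √784 = 28
t_a = 28/14 = 2; t_c = 0
T = 2·2 = 4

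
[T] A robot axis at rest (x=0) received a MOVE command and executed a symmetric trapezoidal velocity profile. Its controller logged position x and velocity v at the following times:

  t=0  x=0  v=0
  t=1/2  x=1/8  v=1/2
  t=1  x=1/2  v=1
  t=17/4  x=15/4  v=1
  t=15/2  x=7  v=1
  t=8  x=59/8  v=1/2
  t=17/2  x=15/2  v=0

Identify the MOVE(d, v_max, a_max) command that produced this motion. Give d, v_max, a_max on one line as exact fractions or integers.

d=15/2 v_max=1 a_max=1

final state: t=17/2, x=15/2, v=0 → d = 15/2
a_max = (1/2−0)/(1/2−0) = 1
max v = 1 over t∈[1,15/2] → v_max = 1
check: 1·(1+13/2) = 15/2 ✓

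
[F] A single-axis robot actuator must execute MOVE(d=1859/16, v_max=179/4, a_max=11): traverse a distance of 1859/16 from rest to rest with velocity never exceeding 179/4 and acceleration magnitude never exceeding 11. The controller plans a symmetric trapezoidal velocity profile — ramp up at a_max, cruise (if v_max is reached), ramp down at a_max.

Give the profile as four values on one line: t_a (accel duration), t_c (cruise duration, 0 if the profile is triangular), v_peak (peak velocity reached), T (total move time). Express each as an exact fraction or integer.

(v_max)²/a_max = (179/4)²/11 = 32041/176
1859/16 < 32041/176 so t_c = 0
v_peak = √(1859/16·11) = √(20449/16) = 143/4
t_a = (143/4)/11 = 13/4; t_c = 0
T = 2·13/4 = 13/2

t_a=13/4 t_c=0 v_peak=143/4 T=13/2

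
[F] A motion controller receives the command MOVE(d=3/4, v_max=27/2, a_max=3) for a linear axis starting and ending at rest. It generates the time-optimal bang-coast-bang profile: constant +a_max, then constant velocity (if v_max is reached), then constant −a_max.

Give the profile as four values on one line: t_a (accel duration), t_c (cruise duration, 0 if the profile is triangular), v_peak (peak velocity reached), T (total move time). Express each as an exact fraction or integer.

t_a=1/2 t_c=0 v_peak=3/2 T=1

v_max²/a_max = (27/2)²/3 = 243/4
3/4 < 243/4 → triangular
v_peak = √(3/4·3) = √(9/4) = 3/2
t_a = (3/2)/3 = 1/2; t_c = 0
T = 2·1/2 = 1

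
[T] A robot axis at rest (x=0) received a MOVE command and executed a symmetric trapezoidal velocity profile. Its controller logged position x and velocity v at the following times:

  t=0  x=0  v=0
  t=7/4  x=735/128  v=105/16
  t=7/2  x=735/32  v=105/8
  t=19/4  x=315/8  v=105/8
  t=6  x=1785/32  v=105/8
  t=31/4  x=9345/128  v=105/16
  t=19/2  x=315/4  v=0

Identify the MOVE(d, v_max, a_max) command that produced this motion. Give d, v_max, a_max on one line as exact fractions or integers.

final state: t=19/2, x=315/4, v=0 → d = 315/4
a_max = (105/16−0)/(7/4−0) = 15/4
max v = 105/8 over t∈[7/2,6] → v_max = 105/8
check: 105/8·(7/2+5/2) = 315/4 ✓

d=315/4 v_max=105/8 a_max=15/4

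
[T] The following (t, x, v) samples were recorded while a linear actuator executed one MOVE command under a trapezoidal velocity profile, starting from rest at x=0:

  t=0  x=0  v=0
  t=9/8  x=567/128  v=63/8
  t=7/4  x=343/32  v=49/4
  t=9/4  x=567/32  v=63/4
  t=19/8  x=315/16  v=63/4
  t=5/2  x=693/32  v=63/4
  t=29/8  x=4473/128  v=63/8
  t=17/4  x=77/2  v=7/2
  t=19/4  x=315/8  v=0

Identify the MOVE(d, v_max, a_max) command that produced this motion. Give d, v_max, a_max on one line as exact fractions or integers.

d=315/8 v_max=63/4 a_max=7

final state: t=19/4, x=315/8, v=0 → d = 315/8
a_max = (63/8−0)/(9/8−0) = 7
max v = 63/4 over t∈[9/4,5/2] → v_max = 63/4
check: 63/4·(9/4+1/4) = 315/8 ✓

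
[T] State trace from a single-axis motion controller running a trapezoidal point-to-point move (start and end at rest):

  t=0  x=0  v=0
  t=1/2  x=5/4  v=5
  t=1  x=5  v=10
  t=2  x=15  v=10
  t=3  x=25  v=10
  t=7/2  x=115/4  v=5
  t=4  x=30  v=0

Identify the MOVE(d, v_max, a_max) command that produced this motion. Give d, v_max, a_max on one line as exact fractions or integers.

d=30 v_max=10 a_max=10

final state: t=4, x=30, v=0 → d = 30
a_max = (5−0)/(1/2−0) = 10
max v = 10 over t∈[1,3] → v_max = 10
check: 10·(1+2) = 30 ✓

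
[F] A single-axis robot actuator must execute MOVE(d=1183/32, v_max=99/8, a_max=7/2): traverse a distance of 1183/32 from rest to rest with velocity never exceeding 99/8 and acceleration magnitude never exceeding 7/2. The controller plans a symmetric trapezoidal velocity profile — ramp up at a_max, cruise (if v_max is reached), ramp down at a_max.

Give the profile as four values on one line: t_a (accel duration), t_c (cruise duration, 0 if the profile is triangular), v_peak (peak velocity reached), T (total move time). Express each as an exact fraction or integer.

vₘ²/aₘ = (99/8)²/(7/2) = 9801/224
1183/32 < 9801/224 so t_c = 0
v_peak = √(1183/32·7/2) = √(8281/64) = 91/8
t_a = (91/8)/(7/2) = 13/4; t_c = 0
T = 2·13/4 = 13/2

t_a=13/4 t_c=0 v_peak=91/8 T=13/2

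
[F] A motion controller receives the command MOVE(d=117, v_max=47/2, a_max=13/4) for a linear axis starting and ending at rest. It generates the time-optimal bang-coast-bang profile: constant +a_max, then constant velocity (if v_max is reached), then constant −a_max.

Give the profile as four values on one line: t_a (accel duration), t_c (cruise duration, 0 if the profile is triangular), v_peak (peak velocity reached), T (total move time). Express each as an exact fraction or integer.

v_max²/a_max = (47/2)²/(13/4) = 2209/13
117 < 2209/13 ⇒ no cruise
v_peak = √(117·13/4) = √(1521/4) = 39/2
t_a = (39/2)/(13/4) = 6; t_c = 0
T = 2·6 = 12

t_a=6 t_c=0 v_peak=39/2 T=12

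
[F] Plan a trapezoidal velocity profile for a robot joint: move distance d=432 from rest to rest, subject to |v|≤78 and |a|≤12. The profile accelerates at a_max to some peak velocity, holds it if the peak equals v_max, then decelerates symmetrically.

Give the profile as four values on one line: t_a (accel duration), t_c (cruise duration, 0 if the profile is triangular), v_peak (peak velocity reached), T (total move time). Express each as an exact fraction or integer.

t_a=6 t_c=0 v_peak=72 T=12

(v_max)²/a_max = 78²/12 = 507
432 < 507 so t_c = 0
v_peak = √(432·12) = √5184 = 72
t_a = 72/12 = 6; t_c = 0
T = 2·6 = 12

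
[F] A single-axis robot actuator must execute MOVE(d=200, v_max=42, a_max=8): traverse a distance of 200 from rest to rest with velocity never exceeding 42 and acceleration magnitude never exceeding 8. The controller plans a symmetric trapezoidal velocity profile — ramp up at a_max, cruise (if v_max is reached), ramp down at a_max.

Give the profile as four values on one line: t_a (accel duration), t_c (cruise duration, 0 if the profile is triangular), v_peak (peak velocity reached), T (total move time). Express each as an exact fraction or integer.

v_max²/a_max = 42²/8 = 441/2
200 < 441/2 ⇒ no cruise
v_peak = √(200·8) = √1600 = 40
t_a = 40/8 = 5; t_c = 0
T = 2·5 = 10

t_a=5 t_c=0 v_peak=40 T=10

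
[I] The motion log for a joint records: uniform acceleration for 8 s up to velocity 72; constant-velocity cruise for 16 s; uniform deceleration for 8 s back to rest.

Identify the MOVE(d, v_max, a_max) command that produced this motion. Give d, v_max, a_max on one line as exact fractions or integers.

a_max = 72/8 = 9
d_a = ½·72·8 = 288; d_c = 72·16 = 1152
d = 2·288 + 1152 = 1728
t_c = 16 > 0 → v_max = v_peak = 72

d=1728 v_max=72 a_max=9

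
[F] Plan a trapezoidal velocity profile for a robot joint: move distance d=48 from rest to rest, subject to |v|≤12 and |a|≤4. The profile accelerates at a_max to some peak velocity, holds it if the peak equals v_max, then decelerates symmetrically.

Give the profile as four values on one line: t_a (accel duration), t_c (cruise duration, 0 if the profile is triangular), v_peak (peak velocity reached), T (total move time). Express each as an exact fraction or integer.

t_a=3 t_c=1 v_peak=12 T=7

vₘ²/aₘ = 12²/4 = 36
48 ≥ 36 → trapezoidal
t_a = 12/4 = 3; v_peak = 12
d_cruise = 48 − 36 = 12; t_c = 12/12 = 1
T = 2·3 + 1 = 7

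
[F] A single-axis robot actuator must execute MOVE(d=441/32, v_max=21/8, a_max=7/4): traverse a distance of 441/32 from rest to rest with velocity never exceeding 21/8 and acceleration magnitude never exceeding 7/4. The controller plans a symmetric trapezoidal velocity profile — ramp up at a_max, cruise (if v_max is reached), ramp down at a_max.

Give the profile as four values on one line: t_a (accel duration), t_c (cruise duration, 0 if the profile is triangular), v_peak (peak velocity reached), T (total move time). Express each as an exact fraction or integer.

(v_max)²/a_max = (21/8)²/(7/4) = 63/16
441/32 ≥ 63/16 ⇒ cruise phase
t_a = (21/8)/(7/4) = 3/2; v_peak = 21/8
d_cruise = 441/32 − 63/16 = 315/32; t_c = (315/32)/(21/8) = 15/4
T = 2·3/2 + 15/4 = 27/4

t_a=3/2 t_c=15/4 v_peak=21/8 T=27/4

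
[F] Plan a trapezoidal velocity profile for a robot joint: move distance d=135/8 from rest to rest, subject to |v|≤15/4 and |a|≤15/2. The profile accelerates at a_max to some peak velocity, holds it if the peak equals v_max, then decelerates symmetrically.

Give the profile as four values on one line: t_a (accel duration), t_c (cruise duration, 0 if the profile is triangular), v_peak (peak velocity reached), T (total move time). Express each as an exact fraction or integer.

t_a=1/2 t_c=4 v_peak=15/4 T=5

v_max²/a_max = (15/4)²/(15/2) = 15/8
135/8 ≥ 15/8 ⇒ cruise phase
t_a = (15/4)/(15/2) = 1/2; v_peak = 15/4
d_cruise = 135/8 − 15/8 = 15; t_c = 15/(15/4) = 4
T = 2·1/2 + 4 = 5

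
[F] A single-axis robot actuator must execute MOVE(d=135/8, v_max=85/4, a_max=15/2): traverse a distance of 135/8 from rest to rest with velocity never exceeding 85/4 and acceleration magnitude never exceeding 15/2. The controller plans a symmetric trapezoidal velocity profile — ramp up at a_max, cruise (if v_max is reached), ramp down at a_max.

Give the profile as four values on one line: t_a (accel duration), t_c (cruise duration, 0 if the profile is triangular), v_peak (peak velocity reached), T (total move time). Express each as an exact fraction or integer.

v_max²/a_max = (85/4)²/(15/2) = 1445/24
135/8 < 1445/24 → triangular
v_peak = √(135/8·15/2) = √(2025/16) = 45/4
t_a = (45/4)/(15/2) = 3/2; t_c = 0
T = 2·3/2 = 3

t_a=3/2 t_c=0 v_peak=45/4 T=3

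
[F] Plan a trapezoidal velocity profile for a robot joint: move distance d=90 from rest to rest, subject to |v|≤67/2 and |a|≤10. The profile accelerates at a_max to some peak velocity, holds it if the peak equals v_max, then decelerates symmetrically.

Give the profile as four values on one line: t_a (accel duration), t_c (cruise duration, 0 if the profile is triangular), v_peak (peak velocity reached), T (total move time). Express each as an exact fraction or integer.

t_a=3 t_c=0 v_peak=30 T=6

(v_max)²/a_max = (67/2)²/10 = 4489/40
90 < 4489/40 ⇒ no cruise
v_peak = √(90·10) = √900 = 30
t_a = 30/10 = 3; t_c = 0
T = 2·3 = 6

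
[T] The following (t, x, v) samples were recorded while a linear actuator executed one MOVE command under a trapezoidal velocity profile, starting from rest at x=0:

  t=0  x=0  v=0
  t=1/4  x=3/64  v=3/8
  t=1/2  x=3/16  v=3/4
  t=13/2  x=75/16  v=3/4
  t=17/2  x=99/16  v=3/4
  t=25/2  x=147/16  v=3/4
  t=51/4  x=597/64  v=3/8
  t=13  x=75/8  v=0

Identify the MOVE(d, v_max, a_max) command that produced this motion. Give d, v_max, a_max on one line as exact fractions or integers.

final state: t=13, x=75/8, v=0 → d = 75/8
a_max = (3/8−0)/(1/4−0) = 3/2
max v = 3/4 over t∈[1/2,25/2] → v_max = 3/4
check: 3/4·(1/2+12) = 75/8 ✓

d=75/8 v_max=3/4 a_max=3/2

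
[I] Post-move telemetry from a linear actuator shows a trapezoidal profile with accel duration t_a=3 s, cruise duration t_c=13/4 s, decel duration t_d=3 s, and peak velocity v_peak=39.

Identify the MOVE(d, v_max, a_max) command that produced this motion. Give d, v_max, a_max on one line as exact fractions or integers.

a_max = 39/3 = 13
d_a = ½·39·3 = 117/2; d_c = 39·13/4 = 507/4
d = 2·117/2 + 507/4 = 975/4
t_c = 13/4 > 0 ⇒ limit active, v_max = 39

d=975/4 v_max=39 a_max=13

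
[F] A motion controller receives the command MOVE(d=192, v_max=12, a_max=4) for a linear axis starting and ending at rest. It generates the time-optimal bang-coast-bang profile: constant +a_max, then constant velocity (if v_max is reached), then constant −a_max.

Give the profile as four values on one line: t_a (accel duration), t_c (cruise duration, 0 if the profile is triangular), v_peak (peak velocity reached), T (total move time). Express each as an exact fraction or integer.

t_a=3 t_c=13 v_peak=12 T=19

(v_max)²/a_max = 12²/4 = 36
192 ≥ 36 so v_max reached
t_a = 12/4 = 3; v_peak = 12
d_cruise = 192 − 36 = 156; t_c = 156/12 = 13
T = 2·3 + 13 = 19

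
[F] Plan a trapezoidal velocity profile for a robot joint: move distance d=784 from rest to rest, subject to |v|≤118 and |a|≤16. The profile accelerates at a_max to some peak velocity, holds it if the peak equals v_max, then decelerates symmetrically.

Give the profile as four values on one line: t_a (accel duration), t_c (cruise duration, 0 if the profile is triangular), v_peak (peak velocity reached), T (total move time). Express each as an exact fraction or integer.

(v_max)²/a_max = 118²/16 = 3481/4
784 < 3481/4 so t_c = 0
v_peak = √(784·16) = √12544 = 112
t_a = 112/16 = 7; t_c = 0
T = 2·7 = 14

t_a=7 t_c=0 v_peak=112 T=14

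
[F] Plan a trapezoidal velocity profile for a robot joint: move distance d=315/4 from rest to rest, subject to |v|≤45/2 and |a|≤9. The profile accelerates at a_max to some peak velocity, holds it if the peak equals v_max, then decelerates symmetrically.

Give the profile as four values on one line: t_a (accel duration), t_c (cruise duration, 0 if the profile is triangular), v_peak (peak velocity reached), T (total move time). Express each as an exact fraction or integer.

t_a=5/2 t_c=1 v_peak=45/2 T=6

vₘ²/aₘ = (45/2)²/9 = 225/4
315/4 ≥ 225/4 ⇒ cruise phase
t_a = (45/2)/9 = 5/2; v_peak = 45/2
d_cruise = 315/4 − 225/4 = 45/2; t_c = (45/2)/(45/2) = 1
T = 2·5/2 + 1 = 6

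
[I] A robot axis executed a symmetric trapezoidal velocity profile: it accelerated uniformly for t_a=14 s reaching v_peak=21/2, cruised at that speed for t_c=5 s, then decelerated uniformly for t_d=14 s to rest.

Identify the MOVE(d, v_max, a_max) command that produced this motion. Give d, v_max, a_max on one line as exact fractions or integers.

d=399/2 v_max=21/2 a_max=3/4

a_max = (21/2)/14 = 3/4
d_a = ½·21/2·14 = 147/2; d_c = 21/2·5 = 105/2
d = 2·147/2 + 105/2 = 399/2
t_c = 5 > 0 so v_max = 21/2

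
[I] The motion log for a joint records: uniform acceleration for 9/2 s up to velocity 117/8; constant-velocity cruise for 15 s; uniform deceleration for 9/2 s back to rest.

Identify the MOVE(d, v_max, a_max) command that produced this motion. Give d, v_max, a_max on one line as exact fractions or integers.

d=4563/16 v_max=117/8 a_max=13/4

a_max = (117/8)/(9/2) = 13/4
d_a = ½·117/8·9/2 = 1053/32; d_c = 117/8·15 = 1755/8
d = 2·1053/32 + 1755/8 = 4563/16
t_c = 15 > 0 ⇒ limit active, v_max = 117/8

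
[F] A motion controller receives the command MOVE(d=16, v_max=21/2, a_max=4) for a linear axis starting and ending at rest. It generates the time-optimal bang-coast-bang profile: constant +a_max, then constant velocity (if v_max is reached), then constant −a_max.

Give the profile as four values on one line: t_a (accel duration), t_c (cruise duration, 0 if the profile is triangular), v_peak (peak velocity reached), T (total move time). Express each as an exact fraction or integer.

t_a=2 t_c=0 v_peak=8 T=4

v_max²/a_max = (21/2)²/4 = 441/16
16 < 441/16 → triangular
v_peak = √(16·4) = √64 = 8
t_a = 8/4 = 2; t_c = 0
T = 2·2 = 4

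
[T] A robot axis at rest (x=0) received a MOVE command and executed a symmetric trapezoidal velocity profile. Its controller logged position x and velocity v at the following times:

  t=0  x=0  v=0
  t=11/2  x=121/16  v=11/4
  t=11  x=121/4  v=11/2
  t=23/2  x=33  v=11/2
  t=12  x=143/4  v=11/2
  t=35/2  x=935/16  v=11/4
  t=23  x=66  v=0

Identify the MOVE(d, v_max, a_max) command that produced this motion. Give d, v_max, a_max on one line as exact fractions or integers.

d=66 v_max=11/2 a_max=1/2

final state: t=23, x=66, v=0 → d = 66
a_max = (11/4−0)/(11/2−0) = 1/2
max v = 11/2 over t∈[11,12] → v_max = 11/2
check: 11/2·(11+1) = 66 ✓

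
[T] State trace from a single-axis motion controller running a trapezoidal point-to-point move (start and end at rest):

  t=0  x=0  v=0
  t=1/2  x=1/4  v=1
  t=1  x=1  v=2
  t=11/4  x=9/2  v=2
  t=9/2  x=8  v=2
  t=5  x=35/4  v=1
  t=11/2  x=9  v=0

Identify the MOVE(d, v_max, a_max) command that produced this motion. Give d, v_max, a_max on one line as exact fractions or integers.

d=9 v_max=2 a_max=2

final state: t=11/2, x=9, v=0 → d = 9
a_max = (1−0)/(1/2−0) = 2
max v = 2 over t∈[1,9/2] → v_max = 2
check: 2·(1+7/2) = 9 ✓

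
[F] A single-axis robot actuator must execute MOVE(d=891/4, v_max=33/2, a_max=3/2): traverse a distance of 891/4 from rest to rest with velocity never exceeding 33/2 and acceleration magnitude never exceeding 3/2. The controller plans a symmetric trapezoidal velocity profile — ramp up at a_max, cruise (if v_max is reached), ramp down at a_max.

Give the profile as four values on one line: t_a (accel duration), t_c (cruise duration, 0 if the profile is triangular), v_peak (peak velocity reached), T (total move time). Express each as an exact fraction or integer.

t_a=11 t_c=5/2 v_peak=33/2 T=49/2

vₘ²/aₘ = (33/2)²/(3/2) = 363/2
891/4 ≥ 363/2 ⇒ cruise phase
t_a = (33/2)/(3/2) = 11; v_peak = 33/2
d_cruise = 891/4 − 363/2 = 165/4; t_c = (165/4)/(33/2) = 5/2
T = 2·11 + 5/2 = 49/2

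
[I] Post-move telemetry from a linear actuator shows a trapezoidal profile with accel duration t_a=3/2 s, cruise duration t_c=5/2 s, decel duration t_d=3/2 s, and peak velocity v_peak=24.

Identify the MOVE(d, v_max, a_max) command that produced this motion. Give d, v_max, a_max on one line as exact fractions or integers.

a_max = 24/(3/2) = 16
d_a = ½·24·3/2 = 18; d_c = 24·5/2 = 60
d = 2·18 + 60 = 96
t_c = 5/2 > 0 so v_max = 24

d=96 v_max=24 a_max=16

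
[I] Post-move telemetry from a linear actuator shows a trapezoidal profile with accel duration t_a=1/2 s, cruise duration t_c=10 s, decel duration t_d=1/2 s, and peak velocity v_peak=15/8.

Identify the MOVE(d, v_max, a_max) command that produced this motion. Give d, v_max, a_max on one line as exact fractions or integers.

a_max = (15/8)/(1/2) = 15/4
d_a = ½·15/8·1/2 = 15/32; d_c = 15/8·10 = 75/4
d = 2·15/32 + 75/4 = 315/16
t_c = 10 > 0 → v_max = v_peak = 15/8

d=315/16 v_max=15/8 a_max=15/4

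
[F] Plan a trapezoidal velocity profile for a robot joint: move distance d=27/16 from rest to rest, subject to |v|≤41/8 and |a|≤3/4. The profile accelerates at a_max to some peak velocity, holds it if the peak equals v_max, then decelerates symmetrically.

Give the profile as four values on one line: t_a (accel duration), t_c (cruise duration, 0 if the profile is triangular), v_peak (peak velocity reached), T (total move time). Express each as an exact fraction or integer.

v_max²/a_max = (41/8)²/(3/4) = 1681/48
27/16 < 1681/48 → triangular
v_peak = √(27/16·3/4) = √(81/64) = 9/8
t_a = (9/8)/(3/4) = 3/2; t_c = 0
T = 2·3/2 = 3

t_a=3/2 t_c=0 v_peak=9/8 T=3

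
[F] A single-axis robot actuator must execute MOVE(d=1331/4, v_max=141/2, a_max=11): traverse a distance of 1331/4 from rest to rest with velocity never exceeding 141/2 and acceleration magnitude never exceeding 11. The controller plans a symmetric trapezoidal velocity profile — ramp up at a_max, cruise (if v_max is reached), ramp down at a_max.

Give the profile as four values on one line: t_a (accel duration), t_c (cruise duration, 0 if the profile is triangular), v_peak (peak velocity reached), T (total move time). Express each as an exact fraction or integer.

t_a=11/2 t_c=0 v_peak=121/2 T=11

v_max²/a_max = (141/2)²/11 = 19881/44
1331/4 < 19881/44 ⇒ no cruise
v_peak = √(1331/4·11) = √(14641/4) = 121/2
t_a = (121/2)/11 = 11/2; t_c = 0
T = 2·11/2 = 11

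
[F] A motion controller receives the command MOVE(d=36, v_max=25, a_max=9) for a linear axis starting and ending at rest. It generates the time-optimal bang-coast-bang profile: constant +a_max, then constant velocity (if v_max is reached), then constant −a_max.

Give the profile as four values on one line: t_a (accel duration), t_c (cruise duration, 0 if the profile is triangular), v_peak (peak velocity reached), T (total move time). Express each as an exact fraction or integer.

t_a=2 t_c=0 v_peak=18 T=4

v_max²/a_max = 25²/9 = 625/9
36 < 625/9 so t_c = 0
v_peak = √(36·9) = √324 = 18
t_a = 18/9 = 2; t_c = 0
T = 2·2 = 4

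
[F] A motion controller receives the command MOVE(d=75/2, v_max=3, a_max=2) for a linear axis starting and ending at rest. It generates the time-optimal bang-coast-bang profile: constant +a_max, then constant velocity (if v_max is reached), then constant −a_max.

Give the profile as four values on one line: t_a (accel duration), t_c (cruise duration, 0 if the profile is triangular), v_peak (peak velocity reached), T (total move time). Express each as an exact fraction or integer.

vₘ²/aₘ = 3²/2 = 9/2
75/2 ≥ 9/2 ⇒ cruise phase
t_a = 3/2; v_peak = 3
d_cruise = 75/2 − 9/2 = 33; t_c = 33/3 = 11
T = 2·3/2 + 11 = 14

t_a=3/2 t_c=11 v_peak=3 T=14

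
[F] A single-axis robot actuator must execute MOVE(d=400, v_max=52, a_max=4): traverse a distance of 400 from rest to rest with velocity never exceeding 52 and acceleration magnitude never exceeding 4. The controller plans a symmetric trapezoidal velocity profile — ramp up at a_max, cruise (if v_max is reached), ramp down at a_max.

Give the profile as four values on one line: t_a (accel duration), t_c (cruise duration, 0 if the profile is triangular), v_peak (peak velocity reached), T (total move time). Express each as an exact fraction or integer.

t_a=10 t_c=0 v_peak=40 T=20

v_max²/a_max = 52²/4 = 676
400 < 676 → triangular
v_peak = √(400·4) = √1600 = 40
t_a = 40/4 = 10; t_c = 0
T = 2·10 = 20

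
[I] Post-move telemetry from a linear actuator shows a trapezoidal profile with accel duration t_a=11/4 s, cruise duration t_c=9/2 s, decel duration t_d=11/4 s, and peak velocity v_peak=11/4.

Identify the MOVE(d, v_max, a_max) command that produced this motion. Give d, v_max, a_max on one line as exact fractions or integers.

a_max = (11/4)/(11/4) = 1
d_a = ½·11/4·11/4 = 121/32; d_c = 11/4·9/2 = 99/8
d = 2·121/32 + 99/8 = 319/16
t_c = 9/2 > 0 → v_max = v_peak = 11/4

d=319/16 v_max=11/4 a_max=1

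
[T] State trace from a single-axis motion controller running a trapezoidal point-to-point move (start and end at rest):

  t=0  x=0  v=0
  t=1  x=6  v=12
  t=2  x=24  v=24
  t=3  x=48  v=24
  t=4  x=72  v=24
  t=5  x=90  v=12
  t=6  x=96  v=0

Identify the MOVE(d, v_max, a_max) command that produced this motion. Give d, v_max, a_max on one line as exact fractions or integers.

d=96 v_max=24 a_max=12

final state: t=6, x=96, v=0 → d = 96
a_max = (12−0)/(1−0) = 12
max v = 24 over t∈[2,4] → v_max = 24
check: 24·(2+2) = 96 ✓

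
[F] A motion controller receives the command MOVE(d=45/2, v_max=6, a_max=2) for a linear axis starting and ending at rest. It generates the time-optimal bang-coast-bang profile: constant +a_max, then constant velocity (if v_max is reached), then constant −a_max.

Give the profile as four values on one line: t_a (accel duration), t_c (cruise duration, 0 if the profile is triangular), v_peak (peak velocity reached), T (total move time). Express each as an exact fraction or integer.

t_a=3 t_c=3/4 v_peak=6 T=27/4

vₘ²/aₘ = 6²/2 = 18
45/2 ≥ 18 → trapezoidal
t_a = 6/2 = 3; v_peak = 6
d_cruise = 45/2 − 18 = 9/2; t_c = (9/2)/6 = 3/4
T = 2·3 + 3/4 = 27/4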